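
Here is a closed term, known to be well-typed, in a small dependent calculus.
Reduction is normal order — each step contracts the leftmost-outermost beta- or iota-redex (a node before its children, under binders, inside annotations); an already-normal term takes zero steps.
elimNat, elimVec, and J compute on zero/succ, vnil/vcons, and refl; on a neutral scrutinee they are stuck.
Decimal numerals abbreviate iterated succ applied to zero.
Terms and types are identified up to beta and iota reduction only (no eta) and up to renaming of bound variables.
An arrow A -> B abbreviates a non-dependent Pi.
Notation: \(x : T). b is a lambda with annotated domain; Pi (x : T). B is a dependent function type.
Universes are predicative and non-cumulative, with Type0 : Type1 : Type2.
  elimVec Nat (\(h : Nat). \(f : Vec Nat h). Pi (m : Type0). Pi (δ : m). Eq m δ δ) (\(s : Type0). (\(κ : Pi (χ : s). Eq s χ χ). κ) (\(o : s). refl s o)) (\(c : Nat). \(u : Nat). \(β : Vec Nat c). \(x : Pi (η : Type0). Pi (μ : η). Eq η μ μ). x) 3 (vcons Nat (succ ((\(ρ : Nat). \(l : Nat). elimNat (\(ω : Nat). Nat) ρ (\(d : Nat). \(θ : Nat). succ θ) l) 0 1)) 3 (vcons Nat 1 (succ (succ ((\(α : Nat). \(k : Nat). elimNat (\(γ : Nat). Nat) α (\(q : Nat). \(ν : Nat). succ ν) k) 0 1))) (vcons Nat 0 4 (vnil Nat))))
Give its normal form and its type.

normal form:
  \(h : Type0). \(f : h). refl h f
type:
  Pi (h : Type0). Pi (f : h). Eq h f f
observation: the first redex contracted is an elimVec iota-redex; the normal form is reached in 17 normal-order steps.


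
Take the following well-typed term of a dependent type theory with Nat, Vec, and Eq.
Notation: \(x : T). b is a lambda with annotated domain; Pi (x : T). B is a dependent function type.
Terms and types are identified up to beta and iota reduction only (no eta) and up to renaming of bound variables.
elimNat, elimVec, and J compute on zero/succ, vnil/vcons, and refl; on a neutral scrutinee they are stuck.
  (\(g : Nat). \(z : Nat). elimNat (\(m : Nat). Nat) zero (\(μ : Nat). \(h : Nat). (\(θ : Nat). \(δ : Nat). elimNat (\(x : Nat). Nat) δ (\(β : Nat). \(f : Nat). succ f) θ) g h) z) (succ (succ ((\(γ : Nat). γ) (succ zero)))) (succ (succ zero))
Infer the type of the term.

inferred type:
  Nat


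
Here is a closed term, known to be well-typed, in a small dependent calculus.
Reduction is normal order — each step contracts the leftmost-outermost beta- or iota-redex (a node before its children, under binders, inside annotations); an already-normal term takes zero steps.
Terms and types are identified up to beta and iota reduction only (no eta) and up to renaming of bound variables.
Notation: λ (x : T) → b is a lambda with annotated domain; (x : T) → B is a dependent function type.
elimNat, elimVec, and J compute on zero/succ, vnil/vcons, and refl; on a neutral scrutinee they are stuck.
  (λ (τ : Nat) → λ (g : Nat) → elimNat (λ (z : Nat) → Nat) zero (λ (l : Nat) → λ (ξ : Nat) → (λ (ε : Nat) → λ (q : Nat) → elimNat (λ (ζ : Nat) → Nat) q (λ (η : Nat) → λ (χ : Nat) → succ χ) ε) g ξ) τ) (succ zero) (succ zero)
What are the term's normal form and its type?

resulting normal form:
  succ zero
the term's type:
  Nat
observation: 12 normal-order steps normalize the term, beginning with a beta-redex.


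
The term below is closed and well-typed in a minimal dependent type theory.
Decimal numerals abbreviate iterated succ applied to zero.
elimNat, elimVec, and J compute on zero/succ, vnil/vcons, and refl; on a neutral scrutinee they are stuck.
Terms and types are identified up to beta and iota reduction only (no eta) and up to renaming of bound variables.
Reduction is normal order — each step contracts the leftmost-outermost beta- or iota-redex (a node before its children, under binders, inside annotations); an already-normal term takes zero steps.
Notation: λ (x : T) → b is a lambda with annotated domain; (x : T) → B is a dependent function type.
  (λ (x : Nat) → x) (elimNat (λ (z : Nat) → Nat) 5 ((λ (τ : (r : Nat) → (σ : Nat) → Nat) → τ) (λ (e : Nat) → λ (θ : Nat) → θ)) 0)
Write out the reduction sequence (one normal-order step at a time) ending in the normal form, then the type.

reduction (normal order):
  (λ (x : Nat) → x) (elimNat (λ (z : Nat) → Nat) 5 ((λ (τ : (r : Nat) → (σ : Nat) → Nat) → τ) (λ (e : Nat) → λ (θ : Nat) → θ)) 0)
  ~> elimNat (λ (x : Nat) → Nat) 5 ((λ (z : (τ : Nat) → (r : Nat) → Nat) → z) (λ (σ : Nat) → λ (e : Nat) → e)) 0
  ~> 5
inferred type:
  Nat


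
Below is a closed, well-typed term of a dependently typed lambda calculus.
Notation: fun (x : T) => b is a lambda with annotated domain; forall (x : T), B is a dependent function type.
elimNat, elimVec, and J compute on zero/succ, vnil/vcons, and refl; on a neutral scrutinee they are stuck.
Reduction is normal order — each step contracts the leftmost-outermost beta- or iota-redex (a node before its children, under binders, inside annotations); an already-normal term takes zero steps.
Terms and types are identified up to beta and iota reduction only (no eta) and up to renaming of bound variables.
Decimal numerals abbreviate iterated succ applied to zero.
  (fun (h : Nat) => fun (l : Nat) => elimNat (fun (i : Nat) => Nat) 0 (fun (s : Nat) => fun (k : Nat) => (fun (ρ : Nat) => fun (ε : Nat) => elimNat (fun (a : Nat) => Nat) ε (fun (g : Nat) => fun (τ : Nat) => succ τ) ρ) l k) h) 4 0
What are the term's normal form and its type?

normal form:
  0
type:
  Nat
observation: the leftmost-outermost redex is a beta-redex, and normalization takes 27 steps.


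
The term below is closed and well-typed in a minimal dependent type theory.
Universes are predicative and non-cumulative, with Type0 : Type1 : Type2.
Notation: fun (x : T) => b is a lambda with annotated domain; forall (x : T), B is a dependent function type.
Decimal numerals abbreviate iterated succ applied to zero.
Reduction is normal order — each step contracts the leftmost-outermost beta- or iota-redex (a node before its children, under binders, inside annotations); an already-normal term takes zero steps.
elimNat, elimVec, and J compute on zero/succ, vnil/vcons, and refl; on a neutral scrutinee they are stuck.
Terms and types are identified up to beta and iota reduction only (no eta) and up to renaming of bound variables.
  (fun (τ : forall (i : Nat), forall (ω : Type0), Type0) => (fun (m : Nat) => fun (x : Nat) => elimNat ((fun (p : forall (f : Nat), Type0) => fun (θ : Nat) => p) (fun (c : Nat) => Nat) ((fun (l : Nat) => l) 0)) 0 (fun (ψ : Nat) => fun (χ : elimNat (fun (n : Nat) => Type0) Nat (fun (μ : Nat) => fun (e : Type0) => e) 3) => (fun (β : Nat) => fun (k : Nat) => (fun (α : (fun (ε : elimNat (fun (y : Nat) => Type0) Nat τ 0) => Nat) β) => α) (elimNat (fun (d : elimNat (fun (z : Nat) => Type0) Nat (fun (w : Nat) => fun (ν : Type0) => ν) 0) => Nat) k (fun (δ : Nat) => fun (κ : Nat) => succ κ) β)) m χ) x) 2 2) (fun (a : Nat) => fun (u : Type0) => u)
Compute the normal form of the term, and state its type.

reduced normal form:
  4
the term's type:
  Nat


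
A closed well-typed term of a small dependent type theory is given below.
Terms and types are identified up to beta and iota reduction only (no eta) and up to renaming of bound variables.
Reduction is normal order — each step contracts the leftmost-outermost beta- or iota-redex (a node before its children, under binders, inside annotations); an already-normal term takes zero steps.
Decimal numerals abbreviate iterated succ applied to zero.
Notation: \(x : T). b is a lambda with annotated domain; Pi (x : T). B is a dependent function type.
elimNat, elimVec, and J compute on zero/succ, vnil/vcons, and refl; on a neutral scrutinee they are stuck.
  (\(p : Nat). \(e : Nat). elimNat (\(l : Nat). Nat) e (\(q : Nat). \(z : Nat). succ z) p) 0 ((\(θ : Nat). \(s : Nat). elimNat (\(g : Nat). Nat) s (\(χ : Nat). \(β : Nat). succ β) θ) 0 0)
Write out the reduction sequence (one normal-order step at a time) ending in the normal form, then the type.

reduction (normal order):
  (\(p : Nat). \(e : Nat). elimNat (\(l : Nat). Nat) e (\(q : Nat). \(z : Nat). succ z) p) 0 ((\(θ : Nat). \(s : Nat). elimNat (\(g : Nat). Nat) s (\(χ : Nat). \(β : Nat). succ β) θ) 0 0)
  ~> (\(p : Nat). elimNat (\(e : Nat). Nat) p (\(l : Nat). \(q : Nat). succ q) 0) ((\(z : Nat). \(θ : Nat). elimNat (\(s : Nat). Nat) θ (\(g : Nat). \(χ : Nat). succ χ) z) 0 0)
  ~> elimNat (\(p : Nat). Nat) ((\(e : Nat). \(l : Nat). elimNat (\(q : Nat). Nat) l (\(z : Nat). \(θ : Nat). succ θ) e) 0 0) (\(s : Nat). \(g : Nat). succ g) 0
  ~> (\(p : Nat). \(e : Nat). elimNat (\(l : Nat). Nat) e (\(q : Nat). \(z : Nat). succ z) p) 0 0
  ~> (\(p : Nat). elimNat (\(e : Nat). Nat) p (\(l : Nat). \(q : Nat). succ q) 0) 0
  ~> elimNat (\(p : Nat). Nat) 0 (\(e : Nat). \(l : Nat). succ l) 0
  ~> 0
type:
  Nat


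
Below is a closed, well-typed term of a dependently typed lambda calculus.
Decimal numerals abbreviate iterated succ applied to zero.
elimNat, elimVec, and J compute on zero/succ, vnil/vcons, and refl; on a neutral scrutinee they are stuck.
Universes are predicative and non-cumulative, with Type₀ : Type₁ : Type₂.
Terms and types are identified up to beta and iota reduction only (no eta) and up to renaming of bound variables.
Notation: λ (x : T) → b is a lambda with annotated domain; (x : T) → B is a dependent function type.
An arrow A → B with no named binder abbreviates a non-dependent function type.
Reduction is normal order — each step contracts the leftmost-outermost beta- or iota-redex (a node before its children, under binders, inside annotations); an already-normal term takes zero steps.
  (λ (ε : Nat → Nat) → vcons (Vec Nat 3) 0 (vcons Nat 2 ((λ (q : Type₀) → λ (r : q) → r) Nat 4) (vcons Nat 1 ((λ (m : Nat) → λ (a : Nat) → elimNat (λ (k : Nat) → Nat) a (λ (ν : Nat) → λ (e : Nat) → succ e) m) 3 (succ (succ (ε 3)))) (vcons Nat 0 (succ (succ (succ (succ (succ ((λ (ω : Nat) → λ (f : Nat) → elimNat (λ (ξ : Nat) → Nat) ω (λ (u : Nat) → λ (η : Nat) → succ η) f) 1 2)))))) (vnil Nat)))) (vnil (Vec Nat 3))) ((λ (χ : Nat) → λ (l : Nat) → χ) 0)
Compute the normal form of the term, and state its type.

resulting normal form:
  vcons (Vec Nat 3) 0 (vcons Nat 2 4 (vcons Nat 1 5 (vcons Nat 0 8 (vnil Nat)))) (vnil (Vec Nat 3))
type:
  Vec (Vec Nat 3) 1


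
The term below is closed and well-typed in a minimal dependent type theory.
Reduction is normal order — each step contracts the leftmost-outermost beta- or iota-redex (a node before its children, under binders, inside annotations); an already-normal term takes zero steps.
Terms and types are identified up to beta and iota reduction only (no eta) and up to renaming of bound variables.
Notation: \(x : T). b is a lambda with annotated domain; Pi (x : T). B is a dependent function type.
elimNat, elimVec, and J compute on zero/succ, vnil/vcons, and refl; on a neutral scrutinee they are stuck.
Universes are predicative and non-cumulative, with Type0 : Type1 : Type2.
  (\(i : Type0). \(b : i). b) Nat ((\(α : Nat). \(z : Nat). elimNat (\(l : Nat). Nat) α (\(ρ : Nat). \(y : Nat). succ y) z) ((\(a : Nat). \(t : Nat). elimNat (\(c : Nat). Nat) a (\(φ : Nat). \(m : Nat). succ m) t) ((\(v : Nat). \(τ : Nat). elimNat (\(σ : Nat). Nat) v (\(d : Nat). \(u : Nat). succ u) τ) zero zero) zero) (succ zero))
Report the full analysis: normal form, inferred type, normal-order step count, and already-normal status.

resulting normal form:
  succ zero
type:
  Nat
reduction steps (normal order): 14
term was already normal: no
first contracted redex: a beta-redex


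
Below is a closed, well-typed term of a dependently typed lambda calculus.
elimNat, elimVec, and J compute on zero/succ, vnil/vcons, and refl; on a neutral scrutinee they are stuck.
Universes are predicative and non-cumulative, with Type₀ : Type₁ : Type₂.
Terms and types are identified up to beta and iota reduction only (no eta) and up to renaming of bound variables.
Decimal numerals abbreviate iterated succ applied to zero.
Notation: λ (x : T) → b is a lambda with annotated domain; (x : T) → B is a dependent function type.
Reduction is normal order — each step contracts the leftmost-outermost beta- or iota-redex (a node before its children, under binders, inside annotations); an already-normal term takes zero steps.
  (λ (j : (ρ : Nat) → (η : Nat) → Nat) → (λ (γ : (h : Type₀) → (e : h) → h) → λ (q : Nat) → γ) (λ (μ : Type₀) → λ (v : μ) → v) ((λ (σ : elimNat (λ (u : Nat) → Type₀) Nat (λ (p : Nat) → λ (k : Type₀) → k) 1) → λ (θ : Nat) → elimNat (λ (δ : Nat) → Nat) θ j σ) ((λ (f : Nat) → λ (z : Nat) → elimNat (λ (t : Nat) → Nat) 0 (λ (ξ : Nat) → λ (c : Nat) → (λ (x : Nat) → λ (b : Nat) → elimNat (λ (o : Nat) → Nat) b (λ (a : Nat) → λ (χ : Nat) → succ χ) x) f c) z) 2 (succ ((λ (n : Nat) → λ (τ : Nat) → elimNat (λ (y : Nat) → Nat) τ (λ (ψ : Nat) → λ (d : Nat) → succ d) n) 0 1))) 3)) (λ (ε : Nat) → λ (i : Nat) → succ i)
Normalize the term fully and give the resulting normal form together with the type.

normal form:
  λ (j : Type₀) → λ (ρ : j) → ρ
the term's type:
  (j : Type₀) → (ρ : j) → j
observation: reduction starts at a beta-redex, and 3 normal-order steps reach the normal form.


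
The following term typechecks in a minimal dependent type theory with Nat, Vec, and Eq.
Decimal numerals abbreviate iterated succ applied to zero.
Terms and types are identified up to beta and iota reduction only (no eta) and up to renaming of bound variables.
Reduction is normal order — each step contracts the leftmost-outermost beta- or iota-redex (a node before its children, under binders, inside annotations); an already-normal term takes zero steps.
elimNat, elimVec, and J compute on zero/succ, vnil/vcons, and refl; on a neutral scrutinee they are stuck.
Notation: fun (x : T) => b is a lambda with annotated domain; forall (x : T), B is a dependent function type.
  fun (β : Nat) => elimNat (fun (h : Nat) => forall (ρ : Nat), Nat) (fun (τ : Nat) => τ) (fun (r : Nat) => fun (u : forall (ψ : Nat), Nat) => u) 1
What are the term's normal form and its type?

resulting normal form:
  fun (β : Nat) => fun (h : Nat) => h
inferred type:
  forall (β : Nat), forall (h : Nat), Nat
observation: the first redex contracted is an elimNat iota-redex; the normal form is reached in 4 normal-order steps.


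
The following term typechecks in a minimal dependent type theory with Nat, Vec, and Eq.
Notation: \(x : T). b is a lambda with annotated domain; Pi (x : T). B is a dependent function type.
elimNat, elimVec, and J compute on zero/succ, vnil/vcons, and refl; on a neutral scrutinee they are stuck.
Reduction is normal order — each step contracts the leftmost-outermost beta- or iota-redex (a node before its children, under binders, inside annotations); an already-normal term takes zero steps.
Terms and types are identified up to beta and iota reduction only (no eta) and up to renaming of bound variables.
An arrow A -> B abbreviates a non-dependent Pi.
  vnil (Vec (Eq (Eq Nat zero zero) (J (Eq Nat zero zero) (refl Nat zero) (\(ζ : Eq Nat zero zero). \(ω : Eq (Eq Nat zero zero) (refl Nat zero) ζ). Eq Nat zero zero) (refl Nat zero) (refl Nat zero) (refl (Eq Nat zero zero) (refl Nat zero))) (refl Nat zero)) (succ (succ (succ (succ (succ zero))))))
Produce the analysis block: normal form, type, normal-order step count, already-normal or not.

resulting normal form:
  vnil (Vec (Eq (Eq Nat zero zero) (refl Nat zero) (refl Nat zero)) (succ (succ (succ (succ (succ zero))))))
the term's type:
  Vec (Vec (Eq (Eq Nat zero zero) (refl Nat zero) (refl Nat zero)) (succ (succ (succ (succ (succ zero)))))) zero
reduction steps (normal order): 1
already normal: no
first redex: a J iota-redex


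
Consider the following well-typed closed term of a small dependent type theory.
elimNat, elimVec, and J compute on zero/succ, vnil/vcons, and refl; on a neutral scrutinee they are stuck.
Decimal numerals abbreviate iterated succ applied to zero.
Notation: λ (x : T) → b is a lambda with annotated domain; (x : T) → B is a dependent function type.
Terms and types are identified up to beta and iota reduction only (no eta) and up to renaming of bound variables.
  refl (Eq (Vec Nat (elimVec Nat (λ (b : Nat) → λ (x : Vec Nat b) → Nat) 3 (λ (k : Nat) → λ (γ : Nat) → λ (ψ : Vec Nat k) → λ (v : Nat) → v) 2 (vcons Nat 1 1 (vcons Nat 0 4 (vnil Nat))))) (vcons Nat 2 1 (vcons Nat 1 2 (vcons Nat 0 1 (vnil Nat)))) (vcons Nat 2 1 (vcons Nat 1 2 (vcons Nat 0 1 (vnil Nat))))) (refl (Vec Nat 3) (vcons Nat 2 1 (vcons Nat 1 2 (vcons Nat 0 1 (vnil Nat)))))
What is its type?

inferred type:
  Eq (Eq (Vec Nat 3) (vcons Nat 2 1 (vcons Nat 1 2 (vcons Nat 0 1 (vnil Nat)))) (vcons Nat 2 1 (vcons Nat 1 2 (vcons Nat 0 1 (vnil Nat))))) (refl (Vec Nat 3) (vcons Nat 2 1 (vcons Nat 1 2 (vcons Nat 0 1 (vnil Nat))))) (refl (Vec Nat 3) (vcons Nat 2 1 (vcons Nat 1 2 (vcons Nat 0 1 (vnil Nat)))))


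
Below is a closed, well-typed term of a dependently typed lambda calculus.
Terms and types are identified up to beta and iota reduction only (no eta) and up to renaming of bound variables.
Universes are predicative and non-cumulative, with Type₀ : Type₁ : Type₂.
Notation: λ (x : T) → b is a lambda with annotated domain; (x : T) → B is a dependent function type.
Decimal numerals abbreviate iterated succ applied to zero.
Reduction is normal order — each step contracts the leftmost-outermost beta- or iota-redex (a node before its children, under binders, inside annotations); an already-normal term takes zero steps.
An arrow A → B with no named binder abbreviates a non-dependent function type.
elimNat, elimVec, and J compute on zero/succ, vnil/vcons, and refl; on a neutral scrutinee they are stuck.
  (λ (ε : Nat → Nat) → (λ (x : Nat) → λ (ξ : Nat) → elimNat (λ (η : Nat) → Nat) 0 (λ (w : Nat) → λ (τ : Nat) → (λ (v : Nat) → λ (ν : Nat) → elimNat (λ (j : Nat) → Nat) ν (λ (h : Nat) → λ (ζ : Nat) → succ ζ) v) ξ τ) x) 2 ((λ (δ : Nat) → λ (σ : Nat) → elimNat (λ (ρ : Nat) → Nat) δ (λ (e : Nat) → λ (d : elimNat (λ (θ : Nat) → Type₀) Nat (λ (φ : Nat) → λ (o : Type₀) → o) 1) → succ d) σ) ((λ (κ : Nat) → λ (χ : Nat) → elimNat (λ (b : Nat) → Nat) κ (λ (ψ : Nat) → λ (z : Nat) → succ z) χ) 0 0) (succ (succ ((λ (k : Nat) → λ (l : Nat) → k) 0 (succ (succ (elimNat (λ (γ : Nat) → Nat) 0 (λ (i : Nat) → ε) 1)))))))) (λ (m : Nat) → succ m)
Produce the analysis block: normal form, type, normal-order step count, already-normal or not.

normal form:
  4
type:
  Nat
reduction steps (normal order): 64
already normal: no
first contracted redex: a beta-redex


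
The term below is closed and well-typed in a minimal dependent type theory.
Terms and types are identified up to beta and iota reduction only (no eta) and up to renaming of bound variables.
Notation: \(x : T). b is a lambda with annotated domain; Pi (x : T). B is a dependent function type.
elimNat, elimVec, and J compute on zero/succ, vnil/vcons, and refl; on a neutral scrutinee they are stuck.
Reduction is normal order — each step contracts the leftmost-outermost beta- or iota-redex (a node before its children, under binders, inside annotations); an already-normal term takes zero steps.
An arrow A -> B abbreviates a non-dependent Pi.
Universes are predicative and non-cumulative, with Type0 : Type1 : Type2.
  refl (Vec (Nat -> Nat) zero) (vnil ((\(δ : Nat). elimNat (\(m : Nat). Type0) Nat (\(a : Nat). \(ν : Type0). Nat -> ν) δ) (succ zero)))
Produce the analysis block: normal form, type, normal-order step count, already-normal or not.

normal form:
  refl (Vec (Nat -> Nat) zero) (vnil (Nat -> Nat))
type:
  Eq (Vec (Nat -> Nat) zero) (vnil (Nat -> Nat)) (vnil (Nat -> Nat))
steps to reach normal form (normal order): 5
already normal: no
first contracted redex: a beta-redex


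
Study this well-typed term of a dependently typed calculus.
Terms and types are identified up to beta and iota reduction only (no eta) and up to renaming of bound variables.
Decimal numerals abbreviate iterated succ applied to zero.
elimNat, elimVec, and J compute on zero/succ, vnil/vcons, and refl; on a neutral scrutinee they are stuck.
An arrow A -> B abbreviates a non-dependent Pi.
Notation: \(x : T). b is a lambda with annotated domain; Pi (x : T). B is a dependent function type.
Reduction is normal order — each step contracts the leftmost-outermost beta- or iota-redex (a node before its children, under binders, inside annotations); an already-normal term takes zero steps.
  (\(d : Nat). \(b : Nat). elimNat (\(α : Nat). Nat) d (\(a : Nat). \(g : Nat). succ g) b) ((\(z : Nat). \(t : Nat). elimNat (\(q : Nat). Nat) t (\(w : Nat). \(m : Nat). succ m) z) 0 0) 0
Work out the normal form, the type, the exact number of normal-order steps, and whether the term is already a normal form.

normal form:
  0
inferred type:
  Nat
steps to reach normal form (normal order): 6
started in normal form: no
first contracted redex: a beta-redex


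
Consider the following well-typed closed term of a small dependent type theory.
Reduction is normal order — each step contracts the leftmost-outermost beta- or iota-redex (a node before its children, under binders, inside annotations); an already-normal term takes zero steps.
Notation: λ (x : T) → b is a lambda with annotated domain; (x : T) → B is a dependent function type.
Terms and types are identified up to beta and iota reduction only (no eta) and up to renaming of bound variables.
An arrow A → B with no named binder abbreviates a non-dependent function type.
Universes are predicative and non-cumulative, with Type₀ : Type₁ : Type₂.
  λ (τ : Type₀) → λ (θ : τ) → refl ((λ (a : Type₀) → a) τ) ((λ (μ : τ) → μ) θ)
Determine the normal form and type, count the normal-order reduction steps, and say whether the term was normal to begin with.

resulting normal form:
  λ (τ : Type₀) → λ (θ : τ) → refl τ θ
inferred type:
  (τ : Type₀) → (θ : τ) → Eq τ θ θ
normal-order step count: 2
started in normal form: no
first redex: a beta-redex


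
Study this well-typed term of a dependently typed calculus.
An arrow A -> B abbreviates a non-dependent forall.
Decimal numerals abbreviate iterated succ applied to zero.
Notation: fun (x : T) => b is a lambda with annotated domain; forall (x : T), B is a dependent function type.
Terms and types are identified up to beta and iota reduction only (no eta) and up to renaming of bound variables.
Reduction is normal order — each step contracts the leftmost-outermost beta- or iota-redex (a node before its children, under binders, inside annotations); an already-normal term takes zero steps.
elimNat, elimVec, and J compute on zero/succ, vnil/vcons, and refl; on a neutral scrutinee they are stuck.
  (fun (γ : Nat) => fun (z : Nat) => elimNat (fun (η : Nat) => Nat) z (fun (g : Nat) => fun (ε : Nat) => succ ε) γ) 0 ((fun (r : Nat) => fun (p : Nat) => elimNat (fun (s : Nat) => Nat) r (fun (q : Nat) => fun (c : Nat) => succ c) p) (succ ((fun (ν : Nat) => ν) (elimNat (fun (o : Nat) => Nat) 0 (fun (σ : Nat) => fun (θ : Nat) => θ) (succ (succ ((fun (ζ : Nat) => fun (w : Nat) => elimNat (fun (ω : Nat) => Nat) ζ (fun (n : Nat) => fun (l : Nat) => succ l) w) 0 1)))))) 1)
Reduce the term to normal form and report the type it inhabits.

reduced normal form:
  2
inferred type:
  Nat


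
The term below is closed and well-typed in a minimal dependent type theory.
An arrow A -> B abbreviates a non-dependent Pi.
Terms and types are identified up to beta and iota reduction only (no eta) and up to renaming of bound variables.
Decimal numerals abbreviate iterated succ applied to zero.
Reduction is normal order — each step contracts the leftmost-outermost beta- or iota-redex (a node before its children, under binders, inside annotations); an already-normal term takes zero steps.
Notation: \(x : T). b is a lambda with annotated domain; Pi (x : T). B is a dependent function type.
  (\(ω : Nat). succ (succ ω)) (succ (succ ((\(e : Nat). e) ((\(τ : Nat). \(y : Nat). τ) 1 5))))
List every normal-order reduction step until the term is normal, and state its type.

reduction (normal order):
  (\(ω : Nat). succ (succ ω)) (succ (succ ((\(e : Nat). e) ((\(τ : Nat). \(y : Nat). τ) 1 5))))
  ~> succ (succ (succ (succ ((\(ω : Nat). ω) ((\(e : Nat). \(τ : Nat). e) 1 5)))))
  ~> succ (succ (succ (succ ((\(ω : Nat). \(e : Nat). ω) 1 5))))
  ~> succ (succ (succ (succ ((\(ω : Nat). 1) 5))))
  ~> 5
type:
  Nat


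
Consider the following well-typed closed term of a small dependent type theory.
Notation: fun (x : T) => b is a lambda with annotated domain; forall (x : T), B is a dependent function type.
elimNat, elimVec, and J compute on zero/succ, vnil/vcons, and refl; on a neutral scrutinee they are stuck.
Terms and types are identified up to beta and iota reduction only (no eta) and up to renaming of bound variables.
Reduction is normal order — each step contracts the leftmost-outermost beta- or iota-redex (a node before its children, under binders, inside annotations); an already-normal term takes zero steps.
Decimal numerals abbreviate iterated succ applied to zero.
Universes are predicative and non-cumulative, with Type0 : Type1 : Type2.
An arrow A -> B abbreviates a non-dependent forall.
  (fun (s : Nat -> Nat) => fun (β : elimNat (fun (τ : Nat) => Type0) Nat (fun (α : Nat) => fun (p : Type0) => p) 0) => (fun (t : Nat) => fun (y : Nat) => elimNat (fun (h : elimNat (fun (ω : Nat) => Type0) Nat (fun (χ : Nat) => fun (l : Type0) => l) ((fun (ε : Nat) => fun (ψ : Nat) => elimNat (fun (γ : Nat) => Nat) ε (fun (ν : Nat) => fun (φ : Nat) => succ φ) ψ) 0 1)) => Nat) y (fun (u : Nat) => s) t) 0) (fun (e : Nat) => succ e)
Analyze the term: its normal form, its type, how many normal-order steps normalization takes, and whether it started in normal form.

normal form:
  fun (s : Nat) => fun (β : Nat) => β
inferred type:
  Nat -> Nat -> Nat
steps to reach normal form (normal order): 4
already normal: no
first redex: a beta-redex


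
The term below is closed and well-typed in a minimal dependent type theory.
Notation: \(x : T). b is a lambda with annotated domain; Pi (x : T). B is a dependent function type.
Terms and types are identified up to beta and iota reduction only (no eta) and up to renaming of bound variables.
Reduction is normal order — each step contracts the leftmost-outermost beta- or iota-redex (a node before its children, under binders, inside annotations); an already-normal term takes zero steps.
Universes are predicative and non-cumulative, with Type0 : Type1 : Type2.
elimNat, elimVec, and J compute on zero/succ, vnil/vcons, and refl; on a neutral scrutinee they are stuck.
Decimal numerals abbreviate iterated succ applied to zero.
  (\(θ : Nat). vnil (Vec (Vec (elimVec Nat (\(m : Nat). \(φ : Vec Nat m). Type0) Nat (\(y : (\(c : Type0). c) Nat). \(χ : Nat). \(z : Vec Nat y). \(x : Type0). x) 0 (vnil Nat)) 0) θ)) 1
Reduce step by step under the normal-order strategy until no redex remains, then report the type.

normal-order reduction:
  (\(θ : Nat). vnil (Vec (Vec (elimVec Nat (\(m : Nat). \(φ : Vec Nat m). Type0) Nat (\(y : (\(c : Type0). c) Nat). \(χ : Nat). \(z : Vec Nat y). \(x : Type0). x) 0 (vnil Nat)) 0) θ)) 1
  ~> vnil (Vec (Vec (elimVec Nat (\(θ : Nat). \(m : Vec Nat θ). Type0) Nat (\(φ : (\(y : Type0). y) Nat). \(c : Nat). \(χ : Vec Nat φ). \(z : Type0). z) 0 (vnil Nat)) 0) 1)
  ~> vnil (Vec (Vec Nat 0) 1)
the term's type:
  Vec (Vec (Vec Nat 0) 1) 0


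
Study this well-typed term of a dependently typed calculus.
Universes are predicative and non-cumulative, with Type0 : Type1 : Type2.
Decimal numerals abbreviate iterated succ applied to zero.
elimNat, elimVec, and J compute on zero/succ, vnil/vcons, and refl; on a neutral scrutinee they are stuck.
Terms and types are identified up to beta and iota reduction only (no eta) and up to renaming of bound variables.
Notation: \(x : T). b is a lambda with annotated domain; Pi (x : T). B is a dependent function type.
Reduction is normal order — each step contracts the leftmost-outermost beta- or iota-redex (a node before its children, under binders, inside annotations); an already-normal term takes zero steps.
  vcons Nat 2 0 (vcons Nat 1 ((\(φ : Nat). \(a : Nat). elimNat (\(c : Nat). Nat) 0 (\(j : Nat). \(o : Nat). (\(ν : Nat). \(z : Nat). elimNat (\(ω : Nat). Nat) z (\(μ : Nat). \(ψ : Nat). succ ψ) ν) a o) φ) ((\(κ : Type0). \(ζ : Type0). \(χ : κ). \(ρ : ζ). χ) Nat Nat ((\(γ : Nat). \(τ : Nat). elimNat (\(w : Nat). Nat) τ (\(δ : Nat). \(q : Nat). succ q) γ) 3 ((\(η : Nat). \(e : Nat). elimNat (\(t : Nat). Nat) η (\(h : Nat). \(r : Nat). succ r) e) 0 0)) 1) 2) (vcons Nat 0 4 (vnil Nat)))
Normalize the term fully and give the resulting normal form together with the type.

reduced normal form:
  vcons Nat 2 0 (vcons Nat 1 6 (vcons Nat 0 4 (vnil Nat)))
the term's type:
  Vec Nat 3
observation: normalization takes exactly 40 steps under the normal-order strategy.


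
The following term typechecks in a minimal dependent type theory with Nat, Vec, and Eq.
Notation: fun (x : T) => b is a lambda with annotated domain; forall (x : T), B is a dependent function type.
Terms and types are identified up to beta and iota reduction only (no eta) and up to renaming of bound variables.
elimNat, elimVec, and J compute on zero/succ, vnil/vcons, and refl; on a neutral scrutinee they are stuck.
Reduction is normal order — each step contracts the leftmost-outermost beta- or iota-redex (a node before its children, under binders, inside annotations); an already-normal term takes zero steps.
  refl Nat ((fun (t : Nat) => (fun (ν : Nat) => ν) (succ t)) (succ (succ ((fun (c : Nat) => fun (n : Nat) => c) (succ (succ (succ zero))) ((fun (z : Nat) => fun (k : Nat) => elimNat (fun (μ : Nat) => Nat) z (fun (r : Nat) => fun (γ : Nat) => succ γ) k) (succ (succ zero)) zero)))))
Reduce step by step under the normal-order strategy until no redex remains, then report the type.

normal-order reduction sequence:
  refl Nat ((fun (t : Nat) => (fun (ν : Nat) => ν) (succ t)) (succ (succ ((fun (c : Nat) => fun (n : Nat) => c) (succ (succ (succ zero))) ((fun (z : Nat) => fun (k : Nat) => elimNat (fun (μ : Nat) => Nat) z (fun (r : Nat) => fun (γ : Nat) => succ γ) k) (succ (succ zero)) zero)))))
  ~> refl Nat ((fun (t : Nat) => t) (succ (succ (succ ((fun (ν : Nat) => fun (c : Nat) => ν) (succ (succ (succ zero))) ((fun (n : Nat) => fun (z : Nat) => elimNat (fun (k : Nat) => Nat) n (fun (μ : Nat) => fun (r : Nat) => succ r) z) (succ (succ zero)) zero))))))
  ~> refl Nat (succ (succ (succ ((fun (t : Nat) => fun (ν : Nat) => t) (succ (succ (succ zero))) ((fun (c : Nat) => fun (n : Nat) => elimNat (fun (z : Nat) => Nat) c (fun (k : Nat) => fun (μ : Nat) => succ μ) n) (succ (succ zero)) zero)))))
  ~> refl Nat (succ (succ (succ ((fun (t : Nat) => succ (succ (succ zero))) ((fun (ν : Nat) => fun (c : Nat) => elimNat (fun (n : Nat) => Nat) ν (fun (z : Nat) => fun (k : Nat) => succ k) c) (succ (succ zero)) zero)))))
  ~> refl Nat (succ (succ (succ (succ (succ (succ zero))))))
the term's type:
  Eq Nat (succ (succ (succ (succ (succ (succ zero)))))) (succ (succ (succ (succ (succ (succ zero))))))


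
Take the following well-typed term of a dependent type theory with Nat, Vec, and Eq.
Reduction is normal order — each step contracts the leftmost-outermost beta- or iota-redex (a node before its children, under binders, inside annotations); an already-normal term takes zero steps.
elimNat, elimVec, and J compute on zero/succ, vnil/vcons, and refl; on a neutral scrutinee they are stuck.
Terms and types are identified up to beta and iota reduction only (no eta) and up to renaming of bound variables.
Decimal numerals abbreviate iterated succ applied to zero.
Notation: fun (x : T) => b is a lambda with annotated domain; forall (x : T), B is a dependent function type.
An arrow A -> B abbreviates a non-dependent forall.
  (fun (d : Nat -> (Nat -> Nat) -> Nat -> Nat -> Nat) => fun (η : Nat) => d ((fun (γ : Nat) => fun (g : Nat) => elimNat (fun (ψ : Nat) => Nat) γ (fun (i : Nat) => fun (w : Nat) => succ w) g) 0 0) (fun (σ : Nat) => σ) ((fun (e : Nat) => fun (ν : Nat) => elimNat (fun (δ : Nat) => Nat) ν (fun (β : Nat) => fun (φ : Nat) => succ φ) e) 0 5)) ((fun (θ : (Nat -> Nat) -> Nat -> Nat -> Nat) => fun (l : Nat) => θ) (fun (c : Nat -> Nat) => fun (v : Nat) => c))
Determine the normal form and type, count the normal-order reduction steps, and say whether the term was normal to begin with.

resulting normal form:
  fun (d : Nat) => fun (η : Nat) => η
type:
  Nat -> Nat -> Nat
steps to reach normal form (normal order): 5
term was already normal: no
first contracted redex: a beta-redex


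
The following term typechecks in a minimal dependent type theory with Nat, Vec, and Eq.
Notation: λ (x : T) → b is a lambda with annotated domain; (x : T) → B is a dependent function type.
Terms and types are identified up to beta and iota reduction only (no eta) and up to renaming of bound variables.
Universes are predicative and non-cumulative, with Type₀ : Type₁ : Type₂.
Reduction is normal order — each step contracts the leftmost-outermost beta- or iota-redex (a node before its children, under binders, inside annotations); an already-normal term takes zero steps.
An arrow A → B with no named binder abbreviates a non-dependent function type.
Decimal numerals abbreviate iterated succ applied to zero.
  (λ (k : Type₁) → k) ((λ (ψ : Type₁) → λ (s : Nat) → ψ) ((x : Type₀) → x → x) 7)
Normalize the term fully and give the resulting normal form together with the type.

reduced normal form:
  (k : Type₀) → k → k
inferred type:
  Type₁


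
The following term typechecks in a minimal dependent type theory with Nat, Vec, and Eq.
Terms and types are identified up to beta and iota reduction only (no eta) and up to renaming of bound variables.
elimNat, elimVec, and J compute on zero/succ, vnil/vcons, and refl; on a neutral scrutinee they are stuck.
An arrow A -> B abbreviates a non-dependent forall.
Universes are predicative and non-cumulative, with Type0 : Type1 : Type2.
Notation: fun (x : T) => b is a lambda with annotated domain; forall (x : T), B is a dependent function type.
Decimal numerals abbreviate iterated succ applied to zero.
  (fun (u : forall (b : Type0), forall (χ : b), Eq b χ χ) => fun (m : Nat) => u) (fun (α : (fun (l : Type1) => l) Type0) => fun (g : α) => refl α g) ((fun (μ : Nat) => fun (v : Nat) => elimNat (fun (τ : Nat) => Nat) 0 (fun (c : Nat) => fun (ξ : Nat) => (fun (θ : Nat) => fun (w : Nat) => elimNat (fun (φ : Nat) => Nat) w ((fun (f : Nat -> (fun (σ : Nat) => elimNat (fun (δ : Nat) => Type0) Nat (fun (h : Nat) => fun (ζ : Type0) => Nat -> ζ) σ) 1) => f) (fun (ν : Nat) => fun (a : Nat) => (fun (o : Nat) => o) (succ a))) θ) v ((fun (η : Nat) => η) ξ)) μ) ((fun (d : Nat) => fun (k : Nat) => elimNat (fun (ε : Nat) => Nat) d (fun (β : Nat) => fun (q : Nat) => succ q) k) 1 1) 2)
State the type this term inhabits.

inferred type:
  forall (u : Type0), forall (b : u), Eq u b b


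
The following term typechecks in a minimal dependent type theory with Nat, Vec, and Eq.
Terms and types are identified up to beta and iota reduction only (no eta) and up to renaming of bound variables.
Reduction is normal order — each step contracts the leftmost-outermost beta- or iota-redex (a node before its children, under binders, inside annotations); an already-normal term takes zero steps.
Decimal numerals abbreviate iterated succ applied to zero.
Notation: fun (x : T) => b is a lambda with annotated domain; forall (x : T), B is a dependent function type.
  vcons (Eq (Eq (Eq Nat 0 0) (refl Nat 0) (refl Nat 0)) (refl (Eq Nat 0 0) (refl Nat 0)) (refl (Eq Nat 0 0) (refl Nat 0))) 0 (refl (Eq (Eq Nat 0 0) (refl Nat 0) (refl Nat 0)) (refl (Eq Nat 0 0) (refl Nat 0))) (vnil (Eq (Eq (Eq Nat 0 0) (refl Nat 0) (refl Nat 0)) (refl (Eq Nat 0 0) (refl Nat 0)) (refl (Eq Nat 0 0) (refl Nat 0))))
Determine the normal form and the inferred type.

normal form:
  vcons (Eq (Eq (Eq Nat 0 0) (refl Nat 0) (refl Nat 0)) (refl (Eq Nat 0 0) (refl Nat 0)) (refl (Eq Nat 0 0) (refl Nat 0))) 0 (refl (Eq (Eq Nat 0 0) (refl Nat 0) (refl Nat 0)) (refl (Eq Nat 0 0) (refl Nat 0))) (vnil (Eq (Eq (Eq Nat 0 0) (refl Nat 0) (refl Nat 0)) (refl (Eq Nat 0 0) (refl Nat 0)) (refl (Eq Nat 0 0) (refl Nat 0))))
inferred type:
  Vec (Eq (Eq (Eq Nat 0 0) (refl Nat 0) (refl Nat 0)) (refl (Eq Nat 0 0) (refl Nat 0)) (refl (Eq Nat 0 0) (refl Nat 0))) 1


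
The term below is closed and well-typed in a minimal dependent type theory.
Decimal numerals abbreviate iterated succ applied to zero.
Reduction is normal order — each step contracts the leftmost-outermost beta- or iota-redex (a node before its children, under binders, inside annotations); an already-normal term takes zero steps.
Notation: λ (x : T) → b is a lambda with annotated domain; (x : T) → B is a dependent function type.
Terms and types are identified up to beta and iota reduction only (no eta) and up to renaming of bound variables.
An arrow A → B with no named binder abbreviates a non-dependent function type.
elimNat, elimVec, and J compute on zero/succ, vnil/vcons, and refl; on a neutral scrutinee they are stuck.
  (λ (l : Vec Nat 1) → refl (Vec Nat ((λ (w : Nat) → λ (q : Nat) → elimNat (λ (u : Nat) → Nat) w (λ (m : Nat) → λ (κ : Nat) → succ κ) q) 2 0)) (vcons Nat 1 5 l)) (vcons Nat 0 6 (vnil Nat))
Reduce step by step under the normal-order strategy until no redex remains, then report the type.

normal-order reduction sequence:
  (λ (l : Vec Nat 1) → refl (Vec Nat ((λ (w : Nat) → λ (q : Nat) → elimNat (λ (u : Nat) → Nat) w (λ (m : Nat) → λ (κ : Nat) → succ κ) q) 2 0)) (vcons Nat 1 5 l)) (vcons Nat 0 6 (vnil Nat))
  ~> refl (Vec Nat ((λ (l : Nat) → λ (w : Nat) → elimNat (λ (q : Nat) → Nat) l (λ (u : Nat) → λ (m : Nat) → succ m) w) 2 0)) (vcons Nat 1 5 (vcons Nat 0 6 (vnil Nat)))
  ~> refl (Vec Nat ((λ (l : Nat) → elimNat (λ (w : Nat) → Nat) 2 (λ (q : Nat) → λ (u : Nat) → succ u) l) 0)) (vcons Nat 1 5 (vcons Nat 0 6 (vnil Nat)))
  ~> refl (Vec Nat (elimNat (λ (l : Nat) → Nat) 2 (λ (w : Nat) → λ (q : Nat) → succ q) 0)) (vcons Nat 1 5 (vcons Nat 0 6 (vnil Nat)))
  ~> refl (Vec Nat 2) (vcons Nat 1 5 (vcons Nat 0 6 (vnil Nat)))
inferred type:
  Eq (Vec Nat 2) (vcons Nat 1 5 (vcons Nat 0 6 (vnil Nat))) (vcons Nat 1 5 (vcons Nat 0 6 (vnil Nat)))


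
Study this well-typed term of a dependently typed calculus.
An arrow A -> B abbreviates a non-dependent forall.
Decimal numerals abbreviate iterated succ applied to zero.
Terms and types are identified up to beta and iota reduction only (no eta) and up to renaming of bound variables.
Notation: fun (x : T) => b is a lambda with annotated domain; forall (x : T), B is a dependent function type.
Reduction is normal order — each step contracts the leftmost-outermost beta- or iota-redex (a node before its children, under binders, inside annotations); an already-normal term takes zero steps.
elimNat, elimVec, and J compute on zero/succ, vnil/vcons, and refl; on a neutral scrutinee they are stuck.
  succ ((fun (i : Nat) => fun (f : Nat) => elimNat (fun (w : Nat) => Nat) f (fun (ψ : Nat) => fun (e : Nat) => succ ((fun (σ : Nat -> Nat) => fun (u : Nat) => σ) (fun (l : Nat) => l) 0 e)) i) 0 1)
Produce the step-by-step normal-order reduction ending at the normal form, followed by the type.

normal-order reduction sequence:
  succ ((fun (i : Nat) => fun (f : Nat) => elimNat (fun (w : Nat) => Nat) f (fun (ψ : Nat) => fun (e : Nat) => succ ((fun (σ : Nat -> Nat) => fun (u : Nat) => σ) (fun (l : Nat) => l) 0 e)) i) 0 1)
  ~> succ ((fun (i : Nat) => elimNat (fun (f : Nat) => Nat) i (fun (w : Nat) => fun (ψ : Nat) => succ ((fun (e : Nat -> Nat) => fun (σ : Nat) => e) (fun (u : Nat) => u) 0 ψ)) 0) 1)
  ~> succ (elimNat (fun (i : Nat) => Nat) 1 (fun (f : Nat) => fun (w : Nat) => succ ((fun (ψ : Nat -> Nat) => fun (e : Nat) => ψ) (fun (σ : Nat) => σ) 0 w)) 0)
  ~> 2
the term's type:
  Nat
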